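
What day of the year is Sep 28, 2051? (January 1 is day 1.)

Days in months before Sep: 31 + 28 + 31 + 30 + 31 + 30 + 31 + 31 = 243.
Plus 28 days into Sep → day 271.

271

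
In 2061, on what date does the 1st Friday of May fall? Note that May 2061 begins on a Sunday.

May 2061 begins on a Sunday, so the first Friday is May 6 (5 days later).

May 6, 2061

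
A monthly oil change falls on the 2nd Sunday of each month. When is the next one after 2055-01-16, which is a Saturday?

January 2055 starts on a Friday; its first Sunday is the 3rd, so the 2nd Sunday is the 10th — 2055-01-10.
That is not after 2055-01-16, so look at February 2055.
February 2055 starts on a Monday; its first Sunday is the 7th, so the 2nd Sunday is the 14th — 2055-02-14.

2055-02-14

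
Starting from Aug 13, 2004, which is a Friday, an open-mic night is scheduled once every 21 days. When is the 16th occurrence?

The 16th occurrence is 15 intervals after the first: 15 × 21 = 315 days after Aug 13, 2004.
Aug has 31 days — 18 days to the end of Aug leaves 297.
Sep has 30 days (267 left).
Oct has 31 days (236 left).
Nov has 30 days (206 left).
Dec has 31 days (175 left).
Jan has 31 days (144 left).
Feb has 28 days (116 left).
Mar has 31 days (85 left).
Apr has 30 days (55 left).
May has 31 days (24 left).
24 days into Jun → Jun 24, 2005.

Jun 24, 2005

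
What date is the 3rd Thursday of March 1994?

The first Thursday of March 1994 is March 3.
The 3rd Thursday is 2 weeks later: 3 + 14 = 17.

1994-03-17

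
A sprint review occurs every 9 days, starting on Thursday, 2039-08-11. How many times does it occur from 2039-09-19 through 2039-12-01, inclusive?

8

Occurrences land 9·i days after 2039-08-11 for i = 0, 1, 2, …
2039-09-19 is 39 days after the start; 39 ÷ 9 = 4 remainder 3; since the remainder is 3, round up to i = 5. First occurrence in the window: #6 on 2039-09-25 (5×9 = 45 days in).
2039-12-01 is 112 days after the start; 112 ÷ 9 = 12 remainder 4. Last occurrence in the window: #13 on 2039-11-27.
Occurrences #6 through #13: 8 in total.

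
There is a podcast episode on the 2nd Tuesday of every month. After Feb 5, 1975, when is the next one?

Feb 1975 starts on a Saturday; its first Tuesday is the 4th, so the 2nd Tuesday is the 11th — Feb 11, 1975.
Feb 11, 1975 is after Feb 5, 1975, so that is the next one.

Feb 11, 1975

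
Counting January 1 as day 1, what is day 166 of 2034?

June 15, 2034

January has 31 days (166 − 31 = 135 remain).
February has 28 days (135 − 28 = 107 remain).
March has 31 days (107 − 31 = 76 remain).
April has 30 days (76 − 30 = 46 remain).
May has 31 days (46 − 31 = 15 remain).
15 into June → June 15.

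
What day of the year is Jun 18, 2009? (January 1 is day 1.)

169

Days in months before Jun: 31 + 28 + 31 + 30 + 31 = 151.
Plus 18 days into Jun → day 169.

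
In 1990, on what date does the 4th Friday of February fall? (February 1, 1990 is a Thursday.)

February 1990 begins on a Thursday, so the first Friday is February 2 (1 day later).
The 4th Friday is 3 weeks later: 2 + 21 = 23.

1990-02-23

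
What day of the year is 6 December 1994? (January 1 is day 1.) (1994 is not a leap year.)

340

Days in months before December: 31 + 28 + 31 + 30 + 31 + 30 + 31 + 31 + 30 + 31 + 30 = 334.
Plus 6 days into December → day 340.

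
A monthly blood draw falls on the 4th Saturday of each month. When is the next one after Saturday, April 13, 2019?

April 27, 2019

April 2019 starts on a Monday; its first Saturday is the 6th, so the 4th Saturday is the 27th — April 27, 2019.
April 27, 2019 is after April 13, 2019, so that is the next one.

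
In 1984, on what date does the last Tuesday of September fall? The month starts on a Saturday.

1984-09-25

September 1984 begins on a Saturday, so the first Tuesday is September 4 (3 days later).
September 1984 has 30 days. Adding weeks: 4, 11, 18, 25 — the last one ≤ 30 is the 25th.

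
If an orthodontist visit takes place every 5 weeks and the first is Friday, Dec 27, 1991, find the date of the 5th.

The 5th occurrence is 4 intervals after the first: 4 × 35 = 140 days after Dec 27, 1991.
Dec has 31 days — 4 days to the end of Dec leaves 136.
Jan has 31 days (105 left).
Feb has 29 days (76 left).
Mar has 31 days (45 left).
Apr has 30 days (15 left).
15 days into May → May 15, 1992.

May 15, 1992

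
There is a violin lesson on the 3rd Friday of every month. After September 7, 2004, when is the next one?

September 2004 starts on a Wednesday; its first Friday is the 3rd, so the 3rd Friday is the 17th — September 17, 2004.
September 17, 2004 is after September 7, 2004, so that is the next one.

September 17, 2004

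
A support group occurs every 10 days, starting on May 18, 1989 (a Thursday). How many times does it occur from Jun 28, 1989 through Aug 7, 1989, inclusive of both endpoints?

Occurrences land 10·i days after May 18, 1989 for i = 0, 1, 2, …
Jun 28, 1989 is 41 days after the start; 41 ÷ 10 = 4 remainder 1; since the remainder is 1, round up to i = 5. First occurrence in the window: #6 on Jul 7, 1989 (5×10 = 50 days in).
Aug 7, 1989 is 81 days after the start; 81 ÷ 10 = 8 remainder 1. Last occurrence in the window: #9 on Aug 6, 1989.
Occurrences #6 through #9: 4 in total.

4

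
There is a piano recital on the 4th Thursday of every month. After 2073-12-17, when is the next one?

December 2073 starts on a Friday; its first Thursday is the 7th, so the 4th Thursday is the 28th — 2073-12-28.
2073-12-28 is after 2073-12-17, so that is the next one.

2073-12-28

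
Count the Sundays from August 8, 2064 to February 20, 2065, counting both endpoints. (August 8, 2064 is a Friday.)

28

August 8, 2064 is a Friday; the first Sunday on or after it is August 10, 2064 (2 days later).
From August 10, 2064 to February 20, 2065: 21 + 30 + 31 + 30 + 31 + 31 + 20 = 194 days (rest of August, September, October, November, December, January, February).
194 ÷ 7 = 27 full weeks with remainder 5, so 27 more Sundays after the first → 28.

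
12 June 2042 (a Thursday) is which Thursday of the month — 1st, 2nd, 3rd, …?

Day 12 falls in week ⌈12/7⌉ of the month.
Days 1–7 hold the 1st Thursday, 8–14 the 2nd, 15–21 the 3rd, 22–28 the 4th, 29–31 the 5th.
12 is in the range for the 2nd.

2nd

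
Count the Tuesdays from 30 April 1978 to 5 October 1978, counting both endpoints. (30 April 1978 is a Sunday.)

23

30 April 1978 is a Sunday; the first Tuesday on or after it is 2 May 1978 (2 days later).
From 2 May 1978 to 5 October 1978: 29 + 30 + 31 + 31 + 30 + 5 = 156 days (rest of May, June, July, August, September, October).
156 ÷ 7 = 22 full weeks with remainder 2, so 22 more Tuesdays after the first → 23.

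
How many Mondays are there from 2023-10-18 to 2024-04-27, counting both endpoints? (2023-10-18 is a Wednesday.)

27

2023-10-18 is a Wednesday; the first Monday on or after it is 2023-10-23 (5 days later).
From 2023-10-23 to 2024-04-27: 8 + 30 + 31 + 31 + 29 + 31 + 27 = 187 days (rest of October, November, December, January, February, March, April).
187 ÷ 7 = 26 full weeks with remainder 5, so 26 more Mondays after the first → 27.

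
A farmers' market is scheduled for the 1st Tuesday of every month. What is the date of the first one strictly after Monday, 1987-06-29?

1987-07-07

June 1987 starts on a Monday, so its 1st Tuesday is 1987-06-02 (1 day in).
That is not after 1987-06-29, so look at July 1987.
July 1987 starts on a Wednesday, so its 1st Tuesday is 1987-07-07 (6 days in).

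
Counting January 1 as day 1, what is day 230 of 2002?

January has 31 days (230 − 31 = 199 remain).
February has 28 days (199 − 28 = 171 remain).
March has 31 days (171 − 31 = 140 remain).
April has 30 days (140 − 30 = 110 remain).
May has 31 days (110 − 31 = 79 remain).
June has 30 days (79 − 30 = 49 remain).
July has 31 days (49 − 31 = 18 remain).
18 into August → August 18.

2002-08-18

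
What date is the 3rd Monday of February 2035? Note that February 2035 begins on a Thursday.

February 19, 2035

February 2035 begins on a Thursday, so the first Monday is February 5 (4 days later).
The 3rd Monday is 2 weeks later: 5 + 14 = 19.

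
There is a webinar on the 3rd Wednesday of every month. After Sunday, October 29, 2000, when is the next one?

October 2000 starts on a Sunday; its first Wednesday is the 4th, so the 3rd Wednesday is the 18th — October 18, 2000.
That is not after October 29, 2000, so look at November 2000.
November 2000 starts on a Wednesday; its first Wednesday is the 1st, so the 3rd Wednesday is the 15th — November 15, 2000.

November 15, 2000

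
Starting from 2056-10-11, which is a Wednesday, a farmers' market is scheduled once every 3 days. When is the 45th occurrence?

2057-02-20

The 45th occurrence is 44 intervals after the first: 44 × 3 = 132 days after 2056-10-11.
October has 31 days — 20 days to the end of October leaves 112.
November has 30 days (82 left).
December has 31 days (51 left).
January has 31 days (20 left).
20 days into February → 2057-02-20.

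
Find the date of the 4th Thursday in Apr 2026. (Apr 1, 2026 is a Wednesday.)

Apr 2026 begins on a Wednesday, so the first Thursday is Apr 2 (1 day later).
The 4th Thursday is 3 weeks later: 2 + 21 = 23.

Apr 23, 2026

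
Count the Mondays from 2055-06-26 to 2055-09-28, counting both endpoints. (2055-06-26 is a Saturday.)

2055-06-26 is a Saturday; the first Monday on or after it is 2055-06-28 (2 days later).
From 2055-06-28 to 2055-09-28: 2 + 31 + 31 + 28 = 92 days (rest of June, July, August, September).
92 ÷ 7 = 13 full weeks with remainder 1, so 13 more Mondays after the first → 14.

14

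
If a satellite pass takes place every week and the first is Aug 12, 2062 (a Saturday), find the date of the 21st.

Dec 30, 2062

The 21st occurrence is 20 intervals after the first: 20 × 7 = 140 days after Aug 12, 2062.
Aug has 31 days — 19 days to the end of Aug leaves 121.
Sep has 30 days (91 left).
Oct has 31 days (60 left).
Nov has 30 days (30 left).
30 days into Dec → Dec 30, 2062.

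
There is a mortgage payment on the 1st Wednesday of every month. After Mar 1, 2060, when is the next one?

Mar 2060 starts on a Monday, so its 1st Wednesday is Mar 3, 2060 (2 days in).
Mar 3, 2060 is after Mar 1, 2060, so that is the next one.

Mar 3, 2060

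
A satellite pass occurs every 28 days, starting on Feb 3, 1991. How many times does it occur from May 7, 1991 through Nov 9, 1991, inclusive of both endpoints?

Occurrences land 28·i days after Feb 3, 1991 for i = 0, 1, 2, …
May 7, 1991 is 93 days after the start; 93 ÷ 28 = 3 remainder 9; since the remainder is 9, round up to i = 4. First occurrence in the window: #5 on May 26, 1991 (4×28 = 112 days in).
Nov 9, 1991 is 279 days after the start; 279 ÷ 28 = 9 remainder 27. Last occurrence in the window: #10 on Oct 13, 1991.
Occurrences #5 through #10: 6 in total.

6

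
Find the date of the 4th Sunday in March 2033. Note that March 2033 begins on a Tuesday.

27 March 2033

March 2033 begins on a Tuesday, so the first Sunday is March 6 (5 days later).
The 4th Sunday is 3 weeks later: 6 + 21 = 27.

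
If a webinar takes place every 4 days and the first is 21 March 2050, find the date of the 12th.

4 May 2050

The 12th occurrence is 11 intervals after the first: 11 × 4 = 44 days after 21 March 2050.
March has 31 days — 10 days to the end of March leaves 34.
April has 30 days (4 left).
4 days into May → 4 May 2050.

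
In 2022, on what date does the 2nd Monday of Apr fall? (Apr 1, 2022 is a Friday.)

Apr 11, 2022

Apr 2022 begins on a Friday, so the first Monday is Apr 4 (3 days later).
The 2nd Monday is 1 weeks later: 4 + 7 = 11.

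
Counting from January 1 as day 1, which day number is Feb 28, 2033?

59

Days in months before Feb: 31 = 31.
Plus 28 days into Feb → day 59.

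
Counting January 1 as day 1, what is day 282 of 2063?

January has 31 days (282 − 31 = 251 remain).
February has 28 days (251 − 28 = 223 remain).
March has 31 days (223 − 31 = 192 remain).
April has 30 days (192 − 30 = 162 remain).
May has 31 days (162 − 31 = 131 remain).
June has 30 days (131 − 30 = 101 remain).
July has 31 days (101 − 31 = 70 remain).
August has 31 days (70 − 31 = 39 remain).
September has 30 days (39 − 30 = 9 remain).
9 into October → October 9.

October 9, 2063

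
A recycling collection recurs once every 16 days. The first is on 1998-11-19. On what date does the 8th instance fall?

1999-03-11

The 8th occurrence is 7 intervals after the first: 7 × 16 = 112 days after 1998-11-19.
November has 30 days — 11 days to the end of November leaves 101.
December has 31 days (70 left).
January has 31 days (39 left).
February has 28 days (11 left).
11 days into March → 1999-03-11.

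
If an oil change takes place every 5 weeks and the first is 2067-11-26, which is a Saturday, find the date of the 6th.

The 6th occurrence is 5 intervals after the first: 5 × 35 = 175 days after 2067-11-26.
November has 30 days — 4 days to the end of November leaves 171.
December has 31 days (140 left).
January has 31 days (109 left).
February has 29 days (80 left).
March has 31 days (49 left).
April has 30 days (19 left).
19 days into May → 2068-05-19.

2068-05-19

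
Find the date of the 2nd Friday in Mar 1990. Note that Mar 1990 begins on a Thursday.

Mar 1990 begins on a Thursday, so the first Friday is Mar 2 (1 day later).
The 2nd Friday is 1 weeks later: 2 + 7 = 9.

Mar 9, 1990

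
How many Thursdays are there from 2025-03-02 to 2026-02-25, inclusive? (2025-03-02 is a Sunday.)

2025-03-02 is a Sunday; the first Thursday on or after it is 2025-03-06 (4 days later).
From 2025-03-06 to 2026-02-25: 300 + 56 = 356 days (rest of 2025, to 2026-02-25 in 2026).
356 ÷ 7 = 50 full weeks with remainder 6, so 50 more Thursdays after the first → 51.

51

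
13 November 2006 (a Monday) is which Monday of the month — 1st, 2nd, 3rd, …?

2nd

Day 13 falls in week ⌈13/7⌉ of the month.
Days 1–7 hold the 1st Monday, 8–14 the 2nd, 15–21 the 3rd, 22–28 the 4th, 29–31 the 5th.
13 is in the range for the 2nd.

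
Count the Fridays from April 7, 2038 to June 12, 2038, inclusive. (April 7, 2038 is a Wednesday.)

10

April 7, 2038 is a Wednesday; the first Friday on or after it is April 9, 2038 (2 days later).
From April 9, 2038 to June 12, 2038: 21 + 31 + 12 = 64 days (rest of April, May, June).
64 ÷ 7 = 9 full weeks with remainder 1, so 9 more Fridays after the first → 10.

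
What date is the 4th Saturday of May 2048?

2048-05-23

May 2048 begins on a Friday, so the first Saturday is May 2 (1 day later).
The 4th Saturday is 3 weeks later: 2 + 21 = 23.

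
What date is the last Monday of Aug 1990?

Aug 1990 begins on a Wednesday, so the first Monday is Aug 6 (5 days later).
Aug 1990 has 31 days. Adding weeks: 6, 13, 20, 27 — the last one ≤ 31 is the 27th.

Aug 27, 1990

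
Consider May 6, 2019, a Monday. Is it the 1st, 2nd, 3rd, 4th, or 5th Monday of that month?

Day 6 falls in week ⌈6/7⌉ of the month.
Days 1–7 hold the 1st Monday, 8–14 the 2nd, 15–21 the 3rd, 22–28 the 4th, 29–31 the 5th.
6 is in the range for the 1st.

1st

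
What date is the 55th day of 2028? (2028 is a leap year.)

January has 31 days (55 − 31 = 24 remain).
24 into February → February 24.

February 24, 2028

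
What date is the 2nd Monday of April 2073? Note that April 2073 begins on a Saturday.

April 2073 begins on a Saturday, so the first Monday is April 3 (2 days later).
The 2nd Monday is 1 weeks later: 3 + 7 = 10.

10 April 2073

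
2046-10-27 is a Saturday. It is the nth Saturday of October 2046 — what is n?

4th

Day 27 falls in week ⌈27/7⌉ of the month.
Days 1–7 hold the 1st Saturday, 8–14 the 2nd, 15–21 the 3rd, 22–28 the 4th, 29–31 the 5th.
27 is in the range for the 4th.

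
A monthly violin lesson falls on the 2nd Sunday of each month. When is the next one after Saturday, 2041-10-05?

October 2041 starts on a Tuesday; its first Sunday is the 6th, so the 2nd Sunday is the 13th — 2041-10-13.
2041-10-13 is after 2041-10-05, so that is the next one.

2041-10-13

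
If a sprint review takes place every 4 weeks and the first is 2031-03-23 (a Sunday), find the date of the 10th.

The 10th occurrence is 9 intervals after the first: 9 × 28 = 252 days after 2031-03-23.
March has 31 days — 8 days to the end of March leaves 244.
April has 30 days (214 left).
May has 31 days (183 left).
June has 30 days (153 left).
July has 31 days (122 left).
August has 31 days (91 left).
September has 30 days (61 left).
October has 31 days (30 left).
30 days into November → 2031-11-30.

2031-11-30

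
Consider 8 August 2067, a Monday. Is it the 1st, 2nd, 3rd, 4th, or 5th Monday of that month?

2nd

Day 8 falls in week ⌈8/7⌉ of the month.
Days 1–7 hold the 1st Monday, 8–14 the 2nd, 15–21 the 3rd, 22–28 the 4th, 29–31 the 5th.
8 is in the range for the 2nd.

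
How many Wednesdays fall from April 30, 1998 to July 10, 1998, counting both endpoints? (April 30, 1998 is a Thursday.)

April 30, 1998 is a Thursday; the first Wednesday on or after it is May 6, 1998 (6 days later).
From May 6, 1998 to July 10, 1998: 25 + 30 + 10 = 65 days (rest of May, June, July).
65 ÷ 7 = 9 full weeks with remainder 2, so 9 more Wednesdays after the first → 10.

10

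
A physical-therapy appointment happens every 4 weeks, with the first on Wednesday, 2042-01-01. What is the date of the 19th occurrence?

The 19th occurrence is 18 intervals after the first: 18 × 28 = 504 days after 2042-01-01.
January has 31 days — 30 days to the end of January leaves 474.
From end of January to end of 2042 is 334 days (140 left).
January has 31 days (109 left).
February has 28 days (81 left).
March has 31 days (50 left).
April has 30 days (20 left).
20 days into May → 2043-05-20.

2043-05-20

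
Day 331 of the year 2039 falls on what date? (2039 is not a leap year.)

January has 31 days (331 − 31 = 300 remain).
February has 28 days (300 − 28 = 272 remain).
March has 31 days (272 − 31 = 241 remain).
April has 30 days (241 − 30 = 211 remain).
May has 31 days (211 − 31 = 180 remain).
June has 30 days (180 − 30 = 150 remain).
July has 31 days (150 − 31 = 119 remain).
August has 31 days (119 − 31 = 88 remain).
September has 30 days (88 − 30 = 58 remain).
October has 31 days (58 − 31 = 27 remain).
27 into November → November 27.

November 27, 2039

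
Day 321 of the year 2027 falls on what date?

17 November 2027

January has 31 days (321 − 31 = 290 remain).
February has 28 days (290 − 28 = 262 remain).
March has 31 days (262 − 31 = 231 remain).
April has 30 days (231 − 30 = 201 remain).
May has 31 days (201 − 31 = 170 remain).
June has 30 days (170 − 30 = 140 remain).
July has 31 days (140 − 31 = 109 remain).
August has 31 days (109 − 31 = 78 remain).
September has 30 days (78 − 30 = 48 remain).
October has 31 days (48 − 31 = 17 remain).
17 into November → November 17.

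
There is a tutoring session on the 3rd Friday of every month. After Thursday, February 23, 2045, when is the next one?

March 17, 2045

February 2045 starts on a Wednesday; its first Friday is the 3rd, so the 3rd Friday is the 17th — February 17, 2045.
That is not after February 23, 2045, so look at March 2045.
March 2045 starts on a Wednesday; its first Friday is the 3rd, so the 3rd Friday is the 17th — March 17, 2045.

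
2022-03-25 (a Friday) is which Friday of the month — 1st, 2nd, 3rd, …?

4th

Day 25 falls in week ⌈25/7⌉ of the month.
Days 1–7 hold the 1st Friday, 8–14 the 2nd, 15–21 the 3rd, 22–28 the 4th, 29–31 the 5th.
25 is in the range for the 4th.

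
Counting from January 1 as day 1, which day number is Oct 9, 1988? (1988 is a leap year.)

Days in months before Oct: 31 + 29 + 31 + 30 + 31 + 30 + 31 + 31 + 30 = 274.
Plus 9 days into Oct → day 283.

283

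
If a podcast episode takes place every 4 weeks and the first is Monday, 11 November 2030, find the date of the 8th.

26 May 2031

The 8th occurrence is 7 intervals after the first: 7 × 28 = 196 days after 11 November 2030.
November has 30 days — 19 days to the end of November leaves 177.
December has 31 days (146 left).
January has 31 days (115 left).
February has 28 days (87 left).
March has 31 days (56 left).
April has 30 days (26 left).
26 days into May → 26 May 2031.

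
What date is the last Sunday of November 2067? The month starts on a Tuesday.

2067-11-27

November 2067 begins on a Tuesday, so the first Sunday is November 6 (5 days later).
November 2067 has 30 days. Adding weeks: 6, 13, 20, 27 — the last one ≤ 30 is the 27th.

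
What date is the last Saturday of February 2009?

2009-02-28

February 2009 begins on a Sunday, so the first Saturday is February 7 (6 days later).
February 2009 has 28 days. Adding weeks: 7, 14, 21, 28 — the last one ≤ 28 is the 28th.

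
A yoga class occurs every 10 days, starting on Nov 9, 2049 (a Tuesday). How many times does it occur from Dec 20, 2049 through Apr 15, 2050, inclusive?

Occurrences land 10·i days after Nov 9, 2049 for i = 0, 1, 2, …
Dec 20, 2049 is 41 days after the start; 41 ÷ 10 = 4 remainder 1; since the remainder is 1, round up to i = 5. First occurrence in the window: #6 on Dec 29, 2049 (5×10 = 50 days in).
Apr 15, 2050 is 157 days after the start; 157 ÷ 10 = 15 remainder 7. Last occurrence in the window: #16 on Apr 8, 2050.
Occurrences #6 through #16: 11 in total.

11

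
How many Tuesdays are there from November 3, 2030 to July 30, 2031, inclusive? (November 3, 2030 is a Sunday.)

November 3, 2030 is a Sunday; the first Tuesday on or after it is November 5, 2030 (2 days later).
From November 5, 2030 to July 30, 2031: 25 + 31 + 31 + 28 + 31 + 30 + 31 + 30 + 30 = 267 days (rest of November, December, January, February, March, April, May, June, July).
267 ÷ 7 = 38 full weeks with remainder 1, so 38 more Tuesdays after the first → 39.

39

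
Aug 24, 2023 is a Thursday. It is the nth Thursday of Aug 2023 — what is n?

4th

Day 24 falls in week ⌈24/7⌉ of the month.
Days 1–7 hold the 1st Thursday, 8–14 the 2nd, 15–21 the 3rd, 22–28 the 4th, 29–31 the 5th.
24 is in the range for the 4th.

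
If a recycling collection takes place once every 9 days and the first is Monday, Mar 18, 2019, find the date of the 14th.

The 14th occurrence is 13 intervals after the first: 13 × 9 = 117 days after Mar 18, 2019.
Mar has 31 days — 13 days to the end of Mar leaves 104.
Apr has 30 days (74 left).
May has 31 days (43 left).
Jun has 30 days (13 left).
13 days into Jul → Jul 13, 2019.

Jul 13, 2019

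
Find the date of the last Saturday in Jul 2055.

The first Saturday of Jul 2055 is Jul 3.
Jul 2055 has 31 days. Adding weeks: 3, 10, 17, 24, 31 — the last one ≤ 31 is the 31st.

Jul 31, 2055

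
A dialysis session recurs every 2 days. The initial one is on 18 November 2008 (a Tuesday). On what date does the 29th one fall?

13 January 2009

The 29th occurrence is 28 intervals after the first: 28 × 2 = 56 days after 18 November 2008.
November has 30 days — 12 days to the end of November leaves 44.
December has 31 days (13 left).
13 days into January → 13 January 2009.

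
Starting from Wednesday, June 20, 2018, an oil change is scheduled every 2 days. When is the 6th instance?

The 6th occurrence is 5 intervals after the first: 5 × 2 = 10 days after June 20, 2018.
10 days later is June 30, 2018.

June 30, 2018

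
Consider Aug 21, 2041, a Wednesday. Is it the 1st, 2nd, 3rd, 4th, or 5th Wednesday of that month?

Day 21 falls in week ⌈21/7⌉ of the month.
Days 1–7 hold the 1st Wednesday, 8–14 the 2nd, 15–21 the 3rd, 22–28 the 4th, 29–31 the 5th.
21 is in the range for the 3rd.

3rd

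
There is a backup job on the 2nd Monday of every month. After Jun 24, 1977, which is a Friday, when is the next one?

Jul 11, 1977

Jun 1977 starts on a Wednesday; its first Monday is the 6th, so the 2nd Monday is the 13th — Jun 13, 1977.
That is not after Jun 24, 1977, so look at Jul 1977.
Jul 1977 starts on a Friday; its first Monday is the 4th, so the 2nd Monday is the 11th — Jul 11, 1977.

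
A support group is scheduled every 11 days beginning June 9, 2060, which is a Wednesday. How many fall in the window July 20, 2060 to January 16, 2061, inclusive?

Occurrences land 11·i days after June 9, 2060 for i = 0, 1, 2, …
July 20, 2060 is 41 days after the start; 41 ÷ 11 = 3 remainder 8; since the remainder is 8, round up to i = 4. First occurrence in the window: #5 on July 23, 2060 (4×11 = 44 days in).
January 16, 2061 is 221 days after the start; 221 ÷ 11 = 20 remainder 1. Last occurrence in the window: #21 on January 15, 2061.
Occurrences #5 through #21: 17 in total.

17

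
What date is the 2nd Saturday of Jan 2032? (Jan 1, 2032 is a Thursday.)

Jan 2032 begins on a Thursday, so the first Saturday is Jan 3 (2 days later).
The 2nd Saturday is 1 weeks later: 3 + 7 = 10.

Jan 10, 2032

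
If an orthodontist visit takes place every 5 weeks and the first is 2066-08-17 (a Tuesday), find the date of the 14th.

The 14th occurrence is 13 intervals after the first: 13 × 35 = 455 days after 2066-08-17.
August has 31 days — 14 days to the end of August leaves 441.
From end of August to end of 2066 is 122 days (319 left).
January has 31 days (288 left).
February has 28 days (260 left).
March has 31 days (229 left).
April has 30 days (199 left).
May has 31 days (168 left).
June has 30 days (138 left).
July has 31 days (107 left).
August has 31 days (76 left).
September has 30 days (46 left).
October has 31 days (15 left).
15 days into November → 2067-11-15.

2067-11-15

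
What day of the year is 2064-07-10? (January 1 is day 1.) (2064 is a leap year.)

Days in months before July: 31 + 29 + 31 + 30 + 31 + 30 = 182.
Plus 10 days into July → day 192.

192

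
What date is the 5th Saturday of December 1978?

December 1978 begins on a Friday, so the first Saturday is December 2 (1 day later).
The 5th Saturday is 4 weeks later: 2 + 28 = 30.

1978-12-30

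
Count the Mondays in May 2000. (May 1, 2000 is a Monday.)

5

May 1, 2000 is a Monday; the first Monday on or after it is May 1, 2000.
From May 1, 2000 to May 31, 2000 is 31 − 1 = 30 days.
30 ÷ 7 = 4 full weeks with remainder 2, so 4 more Mondays after the first → 5.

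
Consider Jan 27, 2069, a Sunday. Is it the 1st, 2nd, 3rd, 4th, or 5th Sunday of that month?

4th

Day 27 falls in week ⌈27/7⌉ of the month.
Days 1–7 hold the 1st Sunday, 8–14 the 2nd, 15–21 the 3rd, 22–28 the 4th, 29–31 the 5th.
27 is in the range for the 4th.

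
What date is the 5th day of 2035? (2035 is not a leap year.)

January 5, 2035

5 into January → January 5.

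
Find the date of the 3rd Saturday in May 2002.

May 18, 2002

May 2002 begins on a Wednesday, so the first Saturday is May 4 (3 days later).
The 3rd Saturday is 2 weeks later: 4 + 14 = 18.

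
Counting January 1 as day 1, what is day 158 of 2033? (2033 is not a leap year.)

June 7, 2033

January has 31 days (158 − 31 = 127 remain).
February has 28 days (127 − 28 = 99 remain).
March has 31 days (99 − 31 = 68 remain).
April has 30 days (68 − 30 = 38 remain).
May has 31 days (38 − 31 = 7 remain).
7 into June → June 7.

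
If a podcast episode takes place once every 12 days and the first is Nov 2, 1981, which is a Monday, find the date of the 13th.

The 13th occurrence is 12 intervals after the first: 12 × 12 = 144 days after Nov 2, 1981.
Nov has 30 days — 28 days to the end of Nov leaves 116.
Dec has 31 days (85 left).
Jan has 31 days (54 left).
Feb has 28 days (26 left).
26 days into Mar → Mar 26, 1982.

Mar 26, 1982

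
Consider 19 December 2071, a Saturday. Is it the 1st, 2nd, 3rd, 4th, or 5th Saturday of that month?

Day 19 falls in week ⌈19/7⌉ of the month.
Days 1–7 hold the 1st Saturday, 8–14 the 2nd, 15–21 the 3rd, 22–28 the 4th, 29–31 the 5th.
19 is in the range for the 3rd.

3rd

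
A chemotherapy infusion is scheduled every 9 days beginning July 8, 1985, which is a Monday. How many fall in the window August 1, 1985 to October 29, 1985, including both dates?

10

Occurrences land 9·i days after July 8, 1985 for i = 0, 1, 2, …
August 1, 1985 is 24 days after the start; 24 ÷ 9 = 2 remainder 6; since the remainder is 6, round up to i = 3. First occurrence in the window: #4 on August 4, 1985 (3×9 = 27 days in).
October 29, 1985 is 113 days after the start; 113 ÷ 9 = 12 remainder 5. Last occurrence in the window: #13 on October 24, 1985.
Occurrences #4 through #13: 10 in total.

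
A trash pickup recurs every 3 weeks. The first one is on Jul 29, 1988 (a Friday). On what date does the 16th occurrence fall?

The 16th occurrence is 15 intervals after the first: 15 × 21 = 315 days after Jul 29, 1988.
Jul has 31 days — 2 days to the end of Jul leaves 313.
Aug has 31 days (282 left).
Sep has 30 days (252 left).
Oct has 31 days (221 left).
Nov has 30 days (191 left).
Dec has 31 days (160 left).
Jan has 31 days (129 left).
Feb has 28 days (101 left).
Mar has 31 days (70 left).
Apr has 30 days (40 left).
May has 31 days (9 left).
9 days into Jun → Jun 9, 1989.

Jun 9, 1989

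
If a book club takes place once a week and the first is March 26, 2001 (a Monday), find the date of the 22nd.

August 20, 2001

The 22nd occurrence is 21 intervals after the first: 21 × 7 = 147 days after March 26, 2001.
March has 31 days — 5 days to the end of March leaves 142.
April has 30 days (112 left).
May has 31 days (81 left).
June has 30 days (51 left).
July has 31 days (20 left).
20 days into August → August 20, 2001.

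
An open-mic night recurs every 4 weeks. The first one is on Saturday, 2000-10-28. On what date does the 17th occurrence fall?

The 17th occurrence is 16 intervals after the first: 16 × 28 = 448 days after 2000-10-28.
October has 31 days — 3 days to the end of October leaves 445.
From end of October to end of 2000 is 61 days (384 left).
2001 has 365 days (19 left).
19 days into January → 2002-01-19.

2002-01-19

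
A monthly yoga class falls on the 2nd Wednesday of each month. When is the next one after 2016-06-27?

June 2016 starts on a Wednesday; its first Wednesday is the 1st, so the 2nd Wednesday is the 8th — 2016-06-08.
That is not after 2016-06-27, so look at July 2016.
July 2016 starts on a Friday; its first Wednesday is the 6th, so the 2nd Wednesday is the 13th — 2016-07-13.

2016-07-13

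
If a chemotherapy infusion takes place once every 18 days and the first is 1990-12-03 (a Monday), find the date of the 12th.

The 12th occurrence is 11 intervals after the first: 11 × 18 = 198 days after 1990-12-03.
December has 31 days — 28 days to the end of December leaves 170.
January has 31 days (139 left).
February has 28 days (111 left).
March has 31 days (80 left).
April has 30 days (50 left).
May has 31 days (19 left).
19 days into June → 1991-06-19.

1991-06-19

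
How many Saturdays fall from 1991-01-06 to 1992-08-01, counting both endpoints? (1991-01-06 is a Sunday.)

82

1991-01-06 is a Sunday; the first Saturday on or after it is 1991-01-12 (6 days later).
From 1991-01-12 to 1992-08-01: 353 + 214 = 567 days (rest of 1991, to 1992-08-01 in 1992).
567 ÷ 7 = 81 full weeks with remainder 0, so 81 more Saturdays after the first → 82.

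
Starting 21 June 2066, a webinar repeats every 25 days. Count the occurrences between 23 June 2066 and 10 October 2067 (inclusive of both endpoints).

19

Occurrences land 25·i days after 21 June 2066 for i = 0, 1, 2, …
23 June 2066 is 2 days after the start; 2 ÷ 25 = 0 remainder 2; since the remainder is 2, round up to i = 1. First occurrence in the window: #2 on 16 July 2066 (1×25 = 25 days in).
10 October 2067 is 476 days after the start; 476 ÷ 25 = 19 remainder 1. Last occurrence in the window: #20 on 9 October 2067.
Occurrences #2 through #20: 19 in total.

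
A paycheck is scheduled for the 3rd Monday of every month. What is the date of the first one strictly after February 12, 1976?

February 16, 1976

February 1976 starts on a Sunday; its first Monday is the 2nd, so the 3rd Monday is the 16th — February 16, 1976.
February 16, 1976 is after February 12, 1976, so that is the next one.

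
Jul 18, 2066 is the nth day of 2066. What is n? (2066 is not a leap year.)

Days in months before Jul: 31 + 28 + 31 + 30 + 31 + 30 = 181.
Plus 18 days into Jul → day 199.

199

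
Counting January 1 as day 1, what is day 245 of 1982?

2 September 1982

January has 31 days (245 − 31 = 214 remain).
February has 28 days (214 − 28 = 186 remain).
March has 31 days (186 − 31 = 155 remain).
April has 30 days (155 − 30 = 125 remain).
May has 31 days (125 − 31 = 94 remain).
June has 30 days (94 − 30 = 64 remain).
July has 31 days (64 − 31 = 33 remain).
August has 31 days (33 − 31 = 2 remain).
2 into September → September 2.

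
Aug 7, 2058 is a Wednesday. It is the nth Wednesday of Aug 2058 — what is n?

1st

Day 7 falls in week ⌈7/7⌉ of the month.
Days 1–7 hold the 1st Wednesday, 8–14 the 2nd, 15–21 the 3rd, 22–28 the 4th, 29–31 the 5th.
7 is in the range for the 1st.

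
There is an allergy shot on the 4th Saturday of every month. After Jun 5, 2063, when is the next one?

Jun 23, 2063

Jun 2063 starts on a Friday; its first Saturday is the 2nd, so the 4th Saturday is the 23rd — Jun 23, 2063.
Jun 23, 2063 is after Jun 5, 2063, so that is the next one.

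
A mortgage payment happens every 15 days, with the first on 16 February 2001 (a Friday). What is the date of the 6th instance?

2 May 2001

The 6th occurrence is 5 intervals after the first: 5 × 15 = 75 days after 16 February 2001.
February has 28 days — 12 days to the end of February leaves 63.
March has 31 days (32 left).
April has 30 days (2 left).
2 days into May → 2 May 2001.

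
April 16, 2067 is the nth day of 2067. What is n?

Days in months before April: 31 + 28 + 31 = 90.
Plus 16 days into April → day 106.

106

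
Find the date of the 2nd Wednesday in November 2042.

12 November 2042

November 2042 begins on a Saturday, so the first Wednesday is November 5 (4 days later).
The 2nd Wednesday is 1 weeks later: 5 + 7 = 12.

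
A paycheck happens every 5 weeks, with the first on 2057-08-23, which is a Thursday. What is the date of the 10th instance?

2058-07-04

The 10th occurrence is 9 intervals after the first: 9 × 35 = 315 days after 2057-08-23.
August has 31 days — 8 days to the end of August leaves 307.
September has 30 days (277 left).
October has 31 days (246 left).
November has 30 days (216 left).
December has 31 days (185 left).
January has 31 days (154 left).
February has 28 days (126 left).
March has 31 days (95 left).
April has 30 days (65 left).
May has 31 days (34 left).
June has 30 days (4 left).
4 days into July → 2058-07-04.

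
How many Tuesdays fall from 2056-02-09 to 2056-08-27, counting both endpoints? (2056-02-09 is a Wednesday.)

28

2056-02-09 is a Wednesday; the first Tuesday on or after it is 2056-02-15 (6 days later).
From 2056-02-15 to 2056-08-27: 14 + 31 + 30 + 31 + 30 + 31 + 27 = 194 days (rest of February, March, April, May, June, July, August).
194 ÷ 7 = 27 full weeks with remainder 5, so 27 more Tuesdays after the first → 28.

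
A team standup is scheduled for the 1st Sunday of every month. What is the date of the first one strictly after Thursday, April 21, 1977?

April 1977 starts on a Friday, so its 1st Sunday is April 3, 1977 (2 days in).
That is not after April 21, 1977, so look at May 1977.
May 1977 starts on a Sunday, so its 1st Sunday is May 1, 1977.

May 1, 1977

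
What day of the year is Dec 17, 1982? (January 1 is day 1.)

351

Days in months before Dec: 31 + 28 + 31 + 30 + 31 + 30 + 31 + 31 + 30 + 31 + 30 = 334.
Plus 17 days into Dec → day 351.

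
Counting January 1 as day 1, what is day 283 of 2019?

October 10, 2019

January has 31 days (283 − 31 = 252 remain).
February has 28 days (252 − 28 = 224 remain).
March has 31 days (224 − 31 = 193 remain).
April has 30 days (193 − 30 = 163 remain).
May has 31 days (163 − 31 = 132 remain).
June has 30 days (132 − 30 = 102 remain).
July has 31 days (102 − 31 = 71 remain).
August has 31 days (71 − 31 = 40 remain).
September has 30 days (40 − 30 = 10 remain).
10 into October → October 10.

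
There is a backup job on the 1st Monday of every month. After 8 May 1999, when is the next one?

7 June 1999

May 1999 starts on a Saturday, so its 1st Monday is 3 May 1999 (2 days in).
That is not after 8 May 1999, so look at June 1999.
June 1999 starts on a Tuesday, so its 1st Monday is 7 June 1999 (6 days in).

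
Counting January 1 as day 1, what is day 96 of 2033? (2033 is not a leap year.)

6 April 2033

January has 31 days (96 − 31 = 65 remain).
February has 28 days (65 − 28 = 37 remain).
March has 31 days (37 − 31 = 6 remain).
6 into April → April 6.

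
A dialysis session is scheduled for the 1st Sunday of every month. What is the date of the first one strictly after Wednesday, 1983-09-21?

September 1983 starts on a Thursday, so its 1st Sunday is 1983-09-04 (3 days in).
That is not after 1983-09-21, so look at October 1983.
October 1983 starts on a Saturday, so its 1st Sunday is 1983-10-02 (1 day in).

1983-10-02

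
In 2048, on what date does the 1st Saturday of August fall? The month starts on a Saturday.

August 2048 begins on a Saturday, so the first Saturday is August 1.

August 1, 2048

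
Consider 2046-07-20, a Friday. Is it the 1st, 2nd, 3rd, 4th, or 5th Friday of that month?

3rd

Day 20 falls in week ⌈20/7⌉ of the month.
Days 1–7 hold the 1st Friday, 8–14 the 2nd, 15–21 the 3rd, 22–28 the 4th, 29–31 the 5th.
20 is in the range for the 3rd.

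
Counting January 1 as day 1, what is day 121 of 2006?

May 1, 2006

January has 31 days (121 − 31 = 90 remain).
February has 28 days (90 − 28 = 62 remain).
March has 31 days (62 − 31 = 31 remain).
April has 30 days (31 − 30 = 1 remain).
1 into May → May 1.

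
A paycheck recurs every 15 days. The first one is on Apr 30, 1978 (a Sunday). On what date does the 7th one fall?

Jul 29, 1978

The 7th occurrence is 6 intervals after the first: 6 × 15 = 90 days after Apr 30, 1978.
Apr has 30 days — 0 days to the end of Apr leaves 90.
May has 31 days (59 left).
Jun has 30 days (29 left).
29 days into Jul → Jul 29, 1978.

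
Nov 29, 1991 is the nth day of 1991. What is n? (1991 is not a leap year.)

333

Days in months before Nov: 31 + 28 + 31 + 30 + 31 + 30 + 31 + 31 + 30 + 31 = 304.
Plus 29 days into Nov → day 333.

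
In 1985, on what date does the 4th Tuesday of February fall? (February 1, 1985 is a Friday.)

February 1985 begins on a Friday, so the first Tuesday is February 5 (4 days later).
The 4th Tuesday is 3 weeks later: 5 + 21 = 26.

1985-02-26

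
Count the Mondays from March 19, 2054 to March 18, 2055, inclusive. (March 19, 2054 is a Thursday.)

March 19, 2054 is a Thursday; the first Monday on or after it is March 23, 2054 (4 days later).
From March 23, 2054 to March 18, 2055: 283 + 77 = 360 days (rest of 2054, to March 18, 2055 in 2055).
360 ÷ 7 = 51 full weeks with remainder 3, so 51 more Mondays after the first → 52.

52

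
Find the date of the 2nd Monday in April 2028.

April 2028 begins on a Saturday, so the first Monday is April 3 (2 days later).
The 2nd Monday is 1 weeks later: 3 + 7 = 10.

2028-04-10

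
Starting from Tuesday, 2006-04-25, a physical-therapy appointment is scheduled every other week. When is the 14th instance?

The 14th occurrence is 13 intervals after the first: 13 × 14 = 182 days after 2006-04-25.
April has 30 days — 5 days to the end of April leaves 177.
May has 31 days (146 left).
June has 30 days (116 left).
July has 31 days (85 left).
August has 31 days (54 left).
September has 30 days (24 left).
24 days into October → 2006-10-24.

2006-10-24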